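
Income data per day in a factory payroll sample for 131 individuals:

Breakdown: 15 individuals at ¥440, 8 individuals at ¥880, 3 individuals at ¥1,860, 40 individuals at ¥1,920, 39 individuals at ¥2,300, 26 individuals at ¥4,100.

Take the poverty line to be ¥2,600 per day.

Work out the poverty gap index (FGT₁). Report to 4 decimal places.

0.2563

Poor units: 15×¥440, 8×¥880, 3×¥1,860, 40×¥1,920, 39×¥2,300 (q = 105 of N = 131).
Relative gaps: (2600−440)/2600 = 0.8308 (×15); (2600−880)/2600 = 0.6615 (×8); (2600−1860)/2600 = 0.2846 (×3); (2600−1920)/2600 = 0.2615 (×40); (2600−2300)/2600 = 0.1154 (×39).
Σ = 33.569231. Dividing by the full population N = 131 gives P₁ = 0.2563.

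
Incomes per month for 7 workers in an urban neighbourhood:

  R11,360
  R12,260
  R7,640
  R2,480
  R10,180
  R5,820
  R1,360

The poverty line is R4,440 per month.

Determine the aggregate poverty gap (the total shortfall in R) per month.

R5,040

Below z: R1,360, R2,480 (q = 2 of N = 7).
Individual gaps: 4440−1360 = 3080; 4440−2480 = 1960.
Aggregate gap = R5,040.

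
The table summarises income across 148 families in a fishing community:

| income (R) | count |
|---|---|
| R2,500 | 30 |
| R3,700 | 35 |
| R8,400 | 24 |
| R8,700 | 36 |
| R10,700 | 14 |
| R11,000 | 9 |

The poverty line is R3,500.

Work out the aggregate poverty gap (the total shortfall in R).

Incomes under z: 30×R2,500 (q = 30 of N = 148).
Individual gaps: 30×(3500−2500) = 30000.
Aggregate gap = R30,000.

R30,000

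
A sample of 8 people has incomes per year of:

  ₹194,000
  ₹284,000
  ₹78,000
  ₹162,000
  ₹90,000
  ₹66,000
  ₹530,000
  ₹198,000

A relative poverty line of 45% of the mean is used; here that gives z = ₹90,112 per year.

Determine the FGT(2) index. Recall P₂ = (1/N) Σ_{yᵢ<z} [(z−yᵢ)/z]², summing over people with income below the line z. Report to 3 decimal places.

Below z: ₹66,000, ₹78,000, ₹90,000 (q = 3 of N = 8).
Normalized shortfalls: (90112−66000)/90112 = 0.2676; (90112−78000)/90112 = 0.1344; (90112−90000)/90112 = 0.0012.
Squared: 0.0716; 0.0181; 0.0000.
Sum = 0.089666; P₂ = 0.089666 / 8 = 0.011.

0.011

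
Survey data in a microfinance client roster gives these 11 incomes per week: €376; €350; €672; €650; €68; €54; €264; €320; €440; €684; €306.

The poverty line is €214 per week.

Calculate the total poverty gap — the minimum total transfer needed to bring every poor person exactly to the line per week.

€306

Incomes under z: €54, €68 (q = 2 of N = 11).
Individual gaps: 214−54 = 160; 214−68 = 146.
Aggregate gap = €306.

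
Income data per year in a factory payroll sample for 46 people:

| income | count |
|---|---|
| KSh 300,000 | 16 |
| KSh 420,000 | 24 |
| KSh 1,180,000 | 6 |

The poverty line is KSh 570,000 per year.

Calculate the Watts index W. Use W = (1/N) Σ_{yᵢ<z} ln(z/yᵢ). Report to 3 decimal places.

0.383

Incomes under z: 16×KSh 300,000, 24×KSh 420,000 (q = 40 of N = 46).
Log gaps: ln(570000/300000) = 0.6419 (×16); ln(570000/420000) = 0.3054 (×24).
W = 17.598822 / 46 = 0.383.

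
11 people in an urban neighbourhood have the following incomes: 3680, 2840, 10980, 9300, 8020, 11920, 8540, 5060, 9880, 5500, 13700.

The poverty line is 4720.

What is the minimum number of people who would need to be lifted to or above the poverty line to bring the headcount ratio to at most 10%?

2 of the 11 people are poor, so H = 2/11 = 0.182.
A headcount ratio of at most 10% allows at most ⌊0.10 × 11⌋ = 1 poor people.
So at least 2 − 1 = 1 must be lifted.

1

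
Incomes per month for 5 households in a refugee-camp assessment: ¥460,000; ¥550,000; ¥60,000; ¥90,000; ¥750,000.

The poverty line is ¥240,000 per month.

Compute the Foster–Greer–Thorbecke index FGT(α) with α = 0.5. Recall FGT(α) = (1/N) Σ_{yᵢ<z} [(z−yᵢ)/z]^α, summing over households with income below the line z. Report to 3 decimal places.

0.331

Below z: ¥60,000, ¥90,000 (q = 2 of N = 5).
Relative gaps: (240000−60000)/240000 = 0.7500; (240000−90000)/240000 = 0.6250.
Raised to α = 0.5: 0.86603; 0.79057.
Sum = 1.656595; FGT(0.5) = 1.656595 / 5 = 0.331.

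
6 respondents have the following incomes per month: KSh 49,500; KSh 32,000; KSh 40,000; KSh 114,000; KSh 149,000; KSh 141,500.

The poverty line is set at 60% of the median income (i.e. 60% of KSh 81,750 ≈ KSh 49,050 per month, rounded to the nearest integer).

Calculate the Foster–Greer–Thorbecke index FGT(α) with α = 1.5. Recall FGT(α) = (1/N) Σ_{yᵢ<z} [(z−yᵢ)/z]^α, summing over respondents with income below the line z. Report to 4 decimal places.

Below the line: KSh 32,000, KSh 40,000 (q = 2 of N = 6).
Relative gaps: (49050−32000)/49050 = 0.3476; (49050−40000)/49050 = 0.1845.
Raised to α = 1.5: 0.20494; 0.07925.
Sum = 0.284193; FGT(1.5) = 0.284193 / 6 = 0.0474.

0.0474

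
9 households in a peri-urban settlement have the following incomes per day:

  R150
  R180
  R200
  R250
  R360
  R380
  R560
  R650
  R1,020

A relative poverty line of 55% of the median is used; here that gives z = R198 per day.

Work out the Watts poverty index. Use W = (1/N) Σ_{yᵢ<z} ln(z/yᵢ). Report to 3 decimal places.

Below z: R150, R180 (q = 2 of N = 9).
Log gaps: ln(198/150) = 0.2776; ln(198/180) = 0.0953.
W = 0.372942 / 9 = 0.041.

0.041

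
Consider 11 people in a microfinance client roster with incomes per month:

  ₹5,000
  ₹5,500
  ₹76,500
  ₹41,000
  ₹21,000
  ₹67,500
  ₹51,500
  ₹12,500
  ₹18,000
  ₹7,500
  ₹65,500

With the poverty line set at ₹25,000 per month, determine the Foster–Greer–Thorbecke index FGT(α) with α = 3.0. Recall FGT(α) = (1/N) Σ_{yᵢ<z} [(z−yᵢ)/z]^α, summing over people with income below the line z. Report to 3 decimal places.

Below z: ₹5,000, ₹5,500, ₹7,500, ₹12,500, ₹18,000, ₹21,000 (q = 6 of N = 11).
Shortfall ratios: (25000−5000)/25000 = 0.8000; (25000−5500)/25000 = 0.7800; (25000−7500)/25000 = 0.7000; (25000−12500)/25000 = 0.5000; (25000−18000)/25000 = 0.2800; (25000−21000)/25000 = 0.1600.
Raised to α = 3.0: 0.51200; 0.47455; 0.34300; 0.12500; 0.02195; 0.00410.
Sum = 1.480600; FGT(3.0) = 1.480600 / 11 = 0.135.

0.135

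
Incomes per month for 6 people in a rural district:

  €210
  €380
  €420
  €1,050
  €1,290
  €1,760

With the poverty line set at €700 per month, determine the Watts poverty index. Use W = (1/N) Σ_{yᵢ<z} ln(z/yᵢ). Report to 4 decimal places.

Incomes under z: €210, €380, €420 (q = 3 of N = 6).
Log gaps: ln(700/210) = 1.2040; ln(700/380) = 0.6109; ln(700/420) = 0.5108.
W = 2.325708 / 6 = 0.3876.

0.3876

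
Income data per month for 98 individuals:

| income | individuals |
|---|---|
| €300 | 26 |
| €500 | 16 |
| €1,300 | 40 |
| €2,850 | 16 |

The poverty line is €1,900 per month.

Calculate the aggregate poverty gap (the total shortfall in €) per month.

€88,000

Below z: 26×€300, 16×€500, 40×€1,300 (q = 82 of N = 98).
Individual gaps: 26×(1900−300) = 41600; 16×(1900−500) = 22400; 40×(1900−1300) = 24000.
Aggregate gap = €88,000.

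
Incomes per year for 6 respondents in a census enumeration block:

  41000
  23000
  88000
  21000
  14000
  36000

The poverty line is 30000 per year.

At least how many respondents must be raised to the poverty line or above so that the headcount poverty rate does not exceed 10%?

3

3 of the 6 respondents are poor, so H = 3/6 = 0.500.
A headcount ratio of at most 10% allows at most ⌊0.10 × 6⌋ = 0 poor respondents.
So at least 3 − 0 = 3 must be lifted.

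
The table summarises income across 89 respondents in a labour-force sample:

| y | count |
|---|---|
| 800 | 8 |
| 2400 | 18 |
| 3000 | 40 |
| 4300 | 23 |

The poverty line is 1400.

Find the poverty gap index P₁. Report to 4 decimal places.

0.0385

Below z: 8×800 (q = 8 of N = 89).
Gap ratios (z−y)/z: (1400−800)/1400 = 0.4286 (×8).
Sum of shortfalls = 3.428571; P₁ averages over all N: 3.428571 / 89 = 0.0385.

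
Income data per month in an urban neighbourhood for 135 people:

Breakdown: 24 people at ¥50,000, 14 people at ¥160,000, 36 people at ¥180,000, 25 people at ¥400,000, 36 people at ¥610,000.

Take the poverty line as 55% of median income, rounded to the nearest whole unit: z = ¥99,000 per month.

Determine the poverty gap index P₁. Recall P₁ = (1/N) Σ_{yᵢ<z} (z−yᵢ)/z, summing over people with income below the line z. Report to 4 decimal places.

Incomes under z: 24×¥50,000 (q = 24 of N = 135).
Normalized shortfalls: (99000−50000)/99000 = 0.4949 (×24).
Σ = 11.878788. Dividing by the full population N = 135 gives P₁ = 0.0880.

0.0880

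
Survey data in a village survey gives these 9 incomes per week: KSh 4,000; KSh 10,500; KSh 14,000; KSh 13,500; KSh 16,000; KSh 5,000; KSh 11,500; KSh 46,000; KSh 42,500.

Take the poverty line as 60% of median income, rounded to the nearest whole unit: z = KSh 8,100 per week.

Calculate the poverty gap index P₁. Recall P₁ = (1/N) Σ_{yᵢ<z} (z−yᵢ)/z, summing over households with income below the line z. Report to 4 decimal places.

Below z: KSh 4,000, KSh 5,000 (q = 2 of N = 9).
Relative gaps: (8100−4000)/8100 = 0.5062; (8100−5000)/8100 = 0.3827.
Sum of shortfalls = 0.888889; P₁ averages over all N: 0.888889 / 9 = 0.0988.

0.0988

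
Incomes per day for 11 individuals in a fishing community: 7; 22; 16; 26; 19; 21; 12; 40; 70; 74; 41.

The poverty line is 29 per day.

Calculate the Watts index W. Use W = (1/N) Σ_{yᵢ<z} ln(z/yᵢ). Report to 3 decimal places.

Incomes under z: 7, 12, 16, 19, 21, 22, 26 (q = 7 of N = 11).
Log gaps: ln(29/7) = 1.4214; ln(29/12) = 0.8824; ln(29/16) = 0.5947; ln(29/19) = 0.4229; ln(29/21) = 0.3228; ln(29/22) = 0.2763; ln(29/26) = 0.1092.
W = 4.029565 / 11 = 0.366.

0.366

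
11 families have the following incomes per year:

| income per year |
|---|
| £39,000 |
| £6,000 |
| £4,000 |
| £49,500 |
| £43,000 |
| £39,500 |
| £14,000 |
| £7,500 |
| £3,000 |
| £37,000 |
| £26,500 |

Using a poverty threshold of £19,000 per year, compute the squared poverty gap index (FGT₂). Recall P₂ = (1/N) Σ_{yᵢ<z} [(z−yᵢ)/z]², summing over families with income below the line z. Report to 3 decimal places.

Below the line: £3,000, £4,000, £6,000, £7,500, £14,000 (q = 5 of N = 11).
Shortfall ratios: (19000−3000)/19000 = 0.8421; (19000−4000)/19000 = 0.7895; (19000−6000)/19000 = 0.6842; (19000−7500)/19000 = 0.6053; (19000−14000)/19000 = 0.2632.
Squared: 0.7091; 0.6233; 0.4681; 0.3663; 0.0693.
Sum = 2.236150; P₂ = 2.236150 / 11 = 0.203.

0.203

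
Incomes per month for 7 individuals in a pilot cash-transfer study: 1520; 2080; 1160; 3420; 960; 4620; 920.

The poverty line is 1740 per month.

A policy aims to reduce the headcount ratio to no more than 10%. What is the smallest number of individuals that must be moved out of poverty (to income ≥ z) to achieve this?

Currently q = 4 of N = 7 are below the line (H = 0.571).
A headcount ratio of at most 10% allows at most ⌊0.10 × 7⌋ = 0 poor individuals.
So at least 4 − 0 = 4 must be lifted.

4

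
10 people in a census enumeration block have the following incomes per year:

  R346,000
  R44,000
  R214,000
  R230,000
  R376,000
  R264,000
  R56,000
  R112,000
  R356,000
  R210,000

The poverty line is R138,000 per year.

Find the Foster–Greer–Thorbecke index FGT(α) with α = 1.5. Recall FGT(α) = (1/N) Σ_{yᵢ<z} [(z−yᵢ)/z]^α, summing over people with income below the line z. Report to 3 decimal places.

Incomes under z: R44,000, R56,000, R112,000 (q = 3 of N = 10).
Gap ratios (z−y)/z: (138000−44000)/138000 = 0.6812; (138000−56000)/138000 = 0.5942; (138000−112000)/138000 = 0.1884.
Raised to α = 1.5: 0.56218; 0.45804; 0.08178.
Sum = 1.101995; FGT(1.5) = 1.101995 / 10 = 0.110.

0.110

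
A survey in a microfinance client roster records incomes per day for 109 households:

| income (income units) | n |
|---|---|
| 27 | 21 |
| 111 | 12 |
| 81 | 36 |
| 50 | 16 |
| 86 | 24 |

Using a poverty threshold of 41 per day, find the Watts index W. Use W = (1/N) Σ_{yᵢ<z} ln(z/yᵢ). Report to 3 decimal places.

Below z: 21×27 (q = 21 of N = 109).
Log shortfalls: ln(41/27) = 0.4177 (×21).
W = 8.772439 / 109 = 0.080.

0.080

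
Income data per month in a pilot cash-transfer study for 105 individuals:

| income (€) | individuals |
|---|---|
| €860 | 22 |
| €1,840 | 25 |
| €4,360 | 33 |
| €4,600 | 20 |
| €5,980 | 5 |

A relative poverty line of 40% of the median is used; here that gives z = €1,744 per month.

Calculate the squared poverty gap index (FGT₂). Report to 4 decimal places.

Poor units: 22×€860 (q = 22 of N = 105).
Shortfall ratios: (1744−860)/1744 = 0.5069 (×22).
Squared: 0.2569 (×22).
Sum = 5.652418; P₂ = 5.652418 / 105 = 0.0538.

0.0538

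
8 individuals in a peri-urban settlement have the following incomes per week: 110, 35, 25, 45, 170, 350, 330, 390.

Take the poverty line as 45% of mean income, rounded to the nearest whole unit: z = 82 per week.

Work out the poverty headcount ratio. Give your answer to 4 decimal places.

3 of the 8 individuals have income below 82.
H = 3/8 = 0.3750.

0.3750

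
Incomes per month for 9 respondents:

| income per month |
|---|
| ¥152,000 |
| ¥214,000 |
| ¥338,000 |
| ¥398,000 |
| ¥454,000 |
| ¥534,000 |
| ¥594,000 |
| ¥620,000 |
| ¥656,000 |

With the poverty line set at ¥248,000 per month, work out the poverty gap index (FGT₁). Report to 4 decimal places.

0.0582

Incomes under z: ¥152,000, ¥214,000 (q = 2 of N = 9).
Gap ratios (z−y)/z: (248000−152000)/248000 = 0.3871; (248000−214000)/248000 = 0.1371.
Σ = 0.524194. Dividing by the full population N = 9 gives P₁ = 0.0582.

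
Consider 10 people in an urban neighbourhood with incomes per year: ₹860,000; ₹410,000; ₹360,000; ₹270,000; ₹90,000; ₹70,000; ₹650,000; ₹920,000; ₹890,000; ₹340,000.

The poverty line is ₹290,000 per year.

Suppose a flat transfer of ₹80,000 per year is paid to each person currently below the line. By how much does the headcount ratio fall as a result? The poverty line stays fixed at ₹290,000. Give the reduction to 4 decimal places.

0.1000

Before: below the line — ₹70,000, ₹90,000, ₹270,000; headcount ratio = 0.300000.
After the ₹80,000 transfer: below the line — ₹150,000, ₹170,000; headcount ratio = 0.200000.
Reduction = 0.300000 − 0.200000 = 0.1000.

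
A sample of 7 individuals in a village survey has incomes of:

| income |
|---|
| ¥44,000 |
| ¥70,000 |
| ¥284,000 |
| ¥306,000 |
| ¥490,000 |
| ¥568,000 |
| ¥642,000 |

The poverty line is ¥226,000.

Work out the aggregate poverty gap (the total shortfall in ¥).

Below the line: ¥44,000, ¥70,000 (q = 2 of N = 7).
Individual gaps: 226000−44000 = 182000; 226000−70000 = 156000.
Aggregate gap = ¥338,000.

¥338,000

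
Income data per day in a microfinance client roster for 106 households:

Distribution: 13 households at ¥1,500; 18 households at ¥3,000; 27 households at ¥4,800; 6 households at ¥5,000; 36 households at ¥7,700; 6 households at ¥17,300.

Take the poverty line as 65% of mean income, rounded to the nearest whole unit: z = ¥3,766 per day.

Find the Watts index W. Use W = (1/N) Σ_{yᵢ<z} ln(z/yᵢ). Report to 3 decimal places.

Below the line: 13×¥1,500, 18×¥3,000 (q = 31 of N = 106).
Log shortfalls: ln(3766/1500) = 0.9205 (×13); ln(3766/3000) = 0.2274 (×18).
W = 16.060349 / 106 = 0.152.

0.152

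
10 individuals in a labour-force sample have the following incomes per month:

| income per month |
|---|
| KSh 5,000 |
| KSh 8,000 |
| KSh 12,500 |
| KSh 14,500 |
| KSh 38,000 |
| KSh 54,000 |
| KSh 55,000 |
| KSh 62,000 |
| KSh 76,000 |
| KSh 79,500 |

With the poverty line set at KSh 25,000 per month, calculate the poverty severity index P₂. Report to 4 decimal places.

0.1529

Poor units: KSh 5,000, KSh 8,000, KSh 12,500, KSh 14,500 (q = 4 of N = 10).
Gap ratios (z−y)/z: (25000−5000)/25000 = 0.8000; (25000−8000)/25000 = 0.6800; (25000−12500)/25000 = 0.5000; (25000−14500)/25000 = 0.4200.
Squared: 0.6400; 0.4624; 0.2500; 0.1764.
Sum = 1.528800; P₂ = 1.528800 / 10 = 0.1529.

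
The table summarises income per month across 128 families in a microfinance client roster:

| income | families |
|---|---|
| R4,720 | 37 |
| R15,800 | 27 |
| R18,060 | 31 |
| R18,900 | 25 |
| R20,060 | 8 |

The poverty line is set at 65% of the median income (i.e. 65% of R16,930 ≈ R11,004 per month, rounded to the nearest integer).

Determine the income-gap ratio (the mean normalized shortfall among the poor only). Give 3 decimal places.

0.571

Below z: 37×R4,720 (q = 37 of N = 128).
Relative gaps: 0.5711 (×37); sum = 21.129407.
I averages over the q = 37 poor units only: 21.129407 / 37 = 0.571.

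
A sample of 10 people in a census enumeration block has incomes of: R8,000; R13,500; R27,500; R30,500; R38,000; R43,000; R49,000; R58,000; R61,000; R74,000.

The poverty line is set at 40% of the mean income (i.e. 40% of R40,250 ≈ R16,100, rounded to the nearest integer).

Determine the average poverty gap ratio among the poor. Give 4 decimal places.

Below the line: R8,000, R13,500 (q = 2 of N = 10).
Shortfall ratios (z−y)/z: 0.5031, 0.1615; sum = 0.664596.
I averages over the q = 2 poor units only: 0.664596 / 2 = 0.3323.

0.3323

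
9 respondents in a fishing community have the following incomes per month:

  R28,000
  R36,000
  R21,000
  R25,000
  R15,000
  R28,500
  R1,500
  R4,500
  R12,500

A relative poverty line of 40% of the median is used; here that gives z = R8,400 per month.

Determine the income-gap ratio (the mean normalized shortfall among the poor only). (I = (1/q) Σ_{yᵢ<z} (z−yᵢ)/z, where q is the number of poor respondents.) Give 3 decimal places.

Below z: R1,500, R4,500 (q = 2 of N = 9).
Relative gaps: 0.8214, 0.4643; sum = 1.285714.
I averages over the q = 2 poor units only: 1.285714 / 2 = 0.643.

0.643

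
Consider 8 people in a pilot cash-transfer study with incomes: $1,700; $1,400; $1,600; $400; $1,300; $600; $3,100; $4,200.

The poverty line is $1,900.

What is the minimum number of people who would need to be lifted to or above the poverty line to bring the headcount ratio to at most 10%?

Currently q = 6 of N = 8 are below the line (H = 0.750).
A headcount ratio of at most 10% allows at most ⌊0.10 × 8⌋ = 0 poor people.
So at least 6 − 0 = 6 must be lifted.

6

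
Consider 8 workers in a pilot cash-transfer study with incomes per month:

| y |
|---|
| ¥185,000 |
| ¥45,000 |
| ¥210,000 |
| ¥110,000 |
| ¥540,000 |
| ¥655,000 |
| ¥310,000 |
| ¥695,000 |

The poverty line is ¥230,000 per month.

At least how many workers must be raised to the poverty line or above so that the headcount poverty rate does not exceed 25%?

4 of the 8 workers are poor, so H = 4/8 = 0.500.
A headcount ratio of at most 25% allows at most ⌊0.25 × 8⌋ = 2 poor workers.
So at least 4 − 2 = 2 must be lifted.

2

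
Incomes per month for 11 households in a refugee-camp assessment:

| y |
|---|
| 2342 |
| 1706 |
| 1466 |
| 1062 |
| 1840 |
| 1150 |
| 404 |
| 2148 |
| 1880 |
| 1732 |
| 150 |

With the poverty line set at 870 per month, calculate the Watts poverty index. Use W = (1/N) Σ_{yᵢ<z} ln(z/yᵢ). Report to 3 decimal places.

Incomes under z: 150, 404 (q = 2 of N = 11).
Log gaps: ln(870/150) = 1.7579; ln(870/404) = 0.7671.
W = 2.524936 / 11 = 0.230.

0.230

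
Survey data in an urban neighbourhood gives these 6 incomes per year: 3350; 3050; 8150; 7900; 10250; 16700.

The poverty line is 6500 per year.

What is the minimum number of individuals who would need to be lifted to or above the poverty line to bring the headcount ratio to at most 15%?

Currently q = 2 of N = 6 are below the line (H = 0.333).
A headcount ratio of at most 15% allows at most ⌊0.15 × 6⌋ = 0 poor individuals.
So at least 2 − 0 = 2 must be lifted.

2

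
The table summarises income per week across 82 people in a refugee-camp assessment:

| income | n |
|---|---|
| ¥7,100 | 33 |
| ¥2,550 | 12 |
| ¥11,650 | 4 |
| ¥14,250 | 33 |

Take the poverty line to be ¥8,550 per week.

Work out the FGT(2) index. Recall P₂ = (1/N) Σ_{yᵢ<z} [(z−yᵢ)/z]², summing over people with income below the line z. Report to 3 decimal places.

Below z: 12×¥2,550, 33×¥7,100 (q = 45 of N = 82).
Shortfall ratios: (8550−2550)/8550 = 0.7018 (×12); (8550−7100)/8550 = 0.1696 (×33).
Squared: 0.4925 (×12); 0.0288 (×33).
Sum = 6.858623; P₂ = 6.858623 / 82 = 0.084.

0.084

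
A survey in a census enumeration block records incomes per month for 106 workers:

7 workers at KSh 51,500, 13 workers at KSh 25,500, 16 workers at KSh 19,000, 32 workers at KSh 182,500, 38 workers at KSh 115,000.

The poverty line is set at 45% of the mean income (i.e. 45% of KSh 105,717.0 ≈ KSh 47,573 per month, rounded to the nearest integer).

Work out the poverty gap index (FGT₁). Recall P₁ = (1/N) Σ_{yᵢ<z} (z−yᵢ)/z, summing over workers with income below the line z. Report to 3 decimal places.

0.148

Below the line: 16×KSh 19,000, 13×KSh 25,500 (q = 29 of N = 106).
Relative gaps: (47573−19000)/47573 = 0.6006 (×16); (47573−25500)/47573 = 0.4640 (×13).
Sum of shortfalls = 15.641582; P₁ averages over all N: 15.641582 / 106 = 0.148.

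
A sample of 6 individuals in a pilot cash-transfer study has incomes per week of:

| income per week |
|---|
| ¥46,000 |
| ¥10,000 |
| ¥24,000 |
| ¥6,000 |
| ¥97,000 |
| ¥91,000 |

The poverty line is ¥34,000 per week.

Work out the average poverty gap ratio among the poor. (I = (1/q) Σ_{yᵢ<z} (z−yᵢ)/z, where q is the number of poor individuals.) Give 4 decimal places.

0.6078

Poor units: ¥6,000, ¥10,000, ¥24,000 (q = 3 of N = 6).
Relative gaps: 0.8235, 0.7059, 0.2941; sum = 1.823529.
I averages over the q = 3 poor units only: 1.823529 / 3 = 0.6078.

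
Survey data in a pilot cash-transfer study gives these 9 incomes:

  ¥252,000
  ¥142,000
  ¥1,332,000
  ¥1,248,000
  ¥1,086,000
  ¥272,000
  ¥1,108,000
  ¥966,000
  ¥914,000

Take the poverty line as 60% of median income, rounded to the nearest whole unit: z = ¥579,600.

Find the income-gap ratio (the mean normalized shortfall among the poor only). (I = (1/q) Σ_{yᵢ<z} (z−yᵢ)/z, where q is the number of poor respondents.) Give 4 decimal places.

0.6170

Incomes under z: ¥142,000, ¥252,000, ¥272,000 (q = 3 of N = 9).
Shortfall ratios (z−y)/z: 0.7550, 0.5652, 0.5307; sum = 1.850932.
The income-gap ratio divides by q (the poor only): 1.850932 / 3 = 0.6170.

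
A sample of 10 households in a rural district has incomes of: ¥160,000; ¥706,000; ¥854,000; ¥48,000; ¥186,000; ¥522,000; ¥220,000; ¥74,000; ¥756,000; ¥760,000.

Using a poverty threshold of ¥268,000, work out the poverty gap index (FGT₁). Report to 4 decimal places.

Poor units: ¥48,000, ¥74,000, ¥160,000, ¥186,000, ¥220,000 (q = 5 of N = 10).
Normalized shortfalls: (268000−48000)/268000 = 0.8209; (268000−74000)/268000 = 0.7239; (268000−160000)/268000 = 0.4030; (268000−186000)/268000 = 0.3060; (268000−220000)/268000 = 0.1791.
Sum of shortfalls = 2.432836; P₁ averages over all N: 2.432836 / 10 = 0.2433.

0.2433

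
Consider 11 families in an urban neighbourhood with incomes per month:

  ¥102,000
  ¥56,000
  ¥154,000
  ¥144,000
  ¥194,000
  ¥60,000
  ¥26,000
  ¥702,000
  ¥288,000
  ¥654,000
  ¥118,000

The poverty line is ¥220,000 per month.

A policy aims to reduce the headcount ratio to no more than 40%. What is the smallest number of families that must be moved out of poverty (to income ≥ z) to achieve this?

4

8 of the 11 families are poor, so H = 8/11 = 0.727.
A headcount ratio of at most 40% allows at most ⌊0.40 × 11⌋ = 4 poor families.
So at least 8 − 4 = 4 must be lifted.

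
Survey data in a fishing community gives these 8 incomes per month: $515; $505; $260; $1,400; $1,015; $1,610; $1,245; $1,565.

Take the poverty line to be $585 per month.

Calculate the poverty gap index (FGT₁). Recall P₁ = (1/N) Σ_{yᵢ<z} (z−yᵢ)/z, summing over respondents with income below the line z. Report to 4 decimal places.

Below z: $260, $505, $515 (q = 3 of N = 8).
Shortfall ratios: (585−260)/585 = 0.5556; (585−505)/585 = 0.1368; (585−515)/585 = 0.1197.
Sum of shortfalls = 0.811966; P₁ averages over all N: 0.811966 / 8 = 0.1015.

0.1015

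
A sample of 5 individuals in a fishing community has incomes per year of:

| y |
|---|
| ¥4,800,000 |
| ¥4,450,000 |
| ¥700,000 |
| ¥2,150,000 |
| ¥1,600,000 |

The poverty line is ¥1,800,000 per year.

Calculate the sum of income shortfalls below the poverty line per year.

¥1,300,000

Poor units: ¥700,000, ¥1,600,000 (q = 2 of N = 5).
Individual gaps: 1800000−700000 = 1100000; 1800000−1600000 = 200000.
Aggregate gap = ¥1,300,000.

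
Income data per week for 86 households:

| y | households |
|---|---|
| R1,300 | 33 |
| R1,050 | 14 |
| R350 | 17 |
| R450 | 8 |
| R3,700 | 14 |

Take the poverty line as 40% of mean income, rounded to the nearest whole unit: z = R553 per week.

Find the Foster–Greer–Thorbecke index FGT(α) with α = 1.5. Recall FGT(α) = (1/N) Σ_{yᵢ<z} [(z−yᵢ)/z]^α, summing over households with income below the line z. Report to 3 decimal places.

Below the line: 17×R350, 8×R450 (q = 25 of N = 86).
Relative gaps: (553−350)/553 = 0.3671 (×17); (553−450)/553 = 0.1863 (×8).
Raised to α = 1.5: 0.22241 (×17); 0.08038 (×8).
Sum = 4.424058; FGT(1.5) = 4.424058 / 86 = 0.051.

0.051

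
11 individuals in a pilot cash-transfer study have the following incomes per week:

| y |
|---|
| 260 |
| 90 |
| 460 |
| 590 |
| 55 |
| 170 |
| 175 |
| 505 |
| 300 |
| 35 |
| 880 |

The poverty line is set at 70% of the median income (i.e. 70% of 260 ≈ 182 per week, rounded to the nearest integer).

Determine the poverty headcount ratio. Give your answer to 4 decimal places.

5 of the 11 individuals have income below 182.
H = 5/11 = 0.4545.

0.4545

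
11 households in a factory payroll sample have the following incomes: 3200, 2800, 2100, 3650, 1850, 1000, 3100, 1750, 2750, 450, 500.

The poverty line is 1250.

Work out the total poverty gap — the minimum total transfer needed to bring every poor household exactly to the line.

Poor units: 450, 500, 1000 (q = 3 of N = 11).
Individual gaps: 1250−450 = 800; 1250−500 = 750; 1250−1000 = 250.
Aggregate gap = 1800.

1800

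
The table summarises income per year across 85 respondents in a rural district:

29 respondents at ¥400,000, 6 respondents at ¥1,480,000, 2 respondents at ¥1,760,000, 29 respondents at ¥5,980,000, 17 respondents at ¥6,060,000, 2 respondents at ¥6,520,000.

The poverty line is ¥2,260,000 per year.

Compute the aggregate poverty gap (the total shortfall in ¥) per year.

¥59,620,000

Below the line: 29×¥400,000, 6×¥1,480,000, 2×¥1,760,000 (q = 37 of N = 85).
Individual gaps: 29×(2260000−400000) = 53940000; 6×(2260000−1480000) = 4680000; 2×(2260000−1760000) = 1000000.
Aggregate gap = ¥59,620,000.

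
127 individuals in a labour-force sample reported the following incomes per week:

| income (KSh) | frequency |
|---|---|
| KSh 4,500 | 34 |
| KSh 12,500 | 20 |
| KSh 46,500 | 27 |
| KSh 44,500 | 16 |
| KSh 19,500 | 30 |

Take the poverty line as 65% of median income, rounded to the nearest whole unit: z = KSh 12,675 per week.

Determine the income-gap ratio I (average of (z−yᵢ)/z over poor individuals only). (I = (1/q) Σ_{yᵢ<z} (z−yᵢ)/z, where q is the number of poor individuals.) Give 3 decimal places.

0.411

Poor units: 34×KSh 4,500, 20×KSh 12,500 (q = 54 of N = 127).
Shortfall ratios (z−y)/z: 0.6450 (×34), 0.0138 (×20); sum = 22.205128.
The income-gap ratio divides by q (the poor only): 22.205128 / 54 = 0.411.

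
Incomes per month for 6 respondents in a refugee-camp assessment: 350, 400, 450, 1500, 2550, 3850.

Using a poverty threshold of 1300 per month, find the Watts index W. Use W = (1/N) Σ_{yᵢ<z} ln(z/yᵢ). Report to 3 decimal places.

0.592

Below z: 350, 400, 450 (q = 3 of N = 6).
ln(z/y) terms: ln(1300/350) = 1.3122; ln(1300/400) = 1.1787; ln(1300/450) = 1.0609.
W = 3.551713 / 6 = 0.592.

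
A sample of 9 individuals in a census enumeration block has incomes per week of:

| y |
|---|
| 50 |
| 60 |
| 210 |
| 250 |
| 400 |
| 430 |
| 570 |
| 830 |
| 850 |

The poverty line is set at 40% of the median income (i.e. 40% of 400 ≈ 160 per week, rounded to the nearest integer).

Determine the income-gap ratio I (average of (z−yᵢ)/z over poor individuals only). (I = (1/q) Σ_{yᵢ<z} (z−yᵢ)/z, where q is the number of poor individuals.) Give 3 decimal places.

0.656

Poor units: 50, 60 (q = 2 of N = 9).
Relative gaps: 0.6875, 0.6250; sum = 1.312500.
The income-gap ratio divides by q (the poor only): 1.312500 / 2 = 0.656.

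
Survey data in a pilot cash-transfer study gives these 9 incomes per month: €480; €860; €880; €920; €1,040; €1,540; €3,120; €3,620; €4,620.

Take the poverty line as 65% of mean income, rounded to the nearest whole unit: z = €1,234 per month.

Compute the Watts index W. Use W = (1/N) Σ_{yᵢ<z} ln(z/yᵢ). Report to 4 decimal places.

0.2342

Incomes under z: €480, €860, €880, €920, €1,040 (q = 5 of N = 9).
ln(z/y) terms: ln(1234/480) = 0.9442; ln(1234/860) = 0.3611; ln(1234/880) = 0.3381; ln(1234/920) = 0.2936; ln(1234/1040) = 0.1710.
W = 2.108091 / 9 = 0.2342.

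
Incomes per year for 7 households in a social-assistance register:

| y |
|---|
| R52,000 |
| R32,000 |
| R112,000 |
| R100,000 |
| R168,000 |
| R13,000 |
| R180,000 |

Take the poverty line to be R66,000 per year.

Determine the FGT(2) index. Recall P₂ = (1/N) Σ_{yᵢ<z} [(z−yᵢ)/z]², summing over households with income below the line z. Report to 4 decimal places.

Below the line: R13,000, R32,000, R52,000 (q = 3 of N = 7).
Normalized shortfalls: (66000−13000)/66000 = 0.8030; (66000−32000)/66000 = 0.5152; (66000−52000)/66000 = 0.2121.
Squared: 0.6449; 0.2654; 0.0450.
Sum = 0.955234; P₂ = 0.955234 / 7 = 0.1365.

0.1365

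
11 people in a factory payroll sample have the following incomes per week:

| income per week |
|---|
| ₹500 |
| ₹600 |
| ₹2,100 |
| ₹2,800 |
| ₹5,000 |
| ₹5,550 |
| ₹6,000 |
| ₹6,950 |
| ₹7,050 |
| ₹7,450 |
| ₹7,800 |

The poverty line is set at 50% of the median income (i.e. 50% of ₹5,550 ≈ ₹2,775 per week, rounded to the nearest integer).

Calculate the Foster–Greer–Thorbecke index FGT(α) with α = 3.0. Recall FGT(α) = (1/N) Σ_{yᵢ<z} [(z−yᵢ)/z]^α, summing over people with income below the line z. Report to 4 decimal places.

Poor units: ₹500, ₹600, ₹2,100 (q = 3 of N = 11).
Shortfall ratios: (2775−500)/2775 = 0.8198; (2775−600)/2775 = 0.7838; (2775−2100)/2775 = 0.2432.
Raised to α = 3.0: 0.55100; 0.48149; 0.01439.
Sum = 1.046888; FGT(3.0) = 1.046888 / 11 = 0.0952.

0.0952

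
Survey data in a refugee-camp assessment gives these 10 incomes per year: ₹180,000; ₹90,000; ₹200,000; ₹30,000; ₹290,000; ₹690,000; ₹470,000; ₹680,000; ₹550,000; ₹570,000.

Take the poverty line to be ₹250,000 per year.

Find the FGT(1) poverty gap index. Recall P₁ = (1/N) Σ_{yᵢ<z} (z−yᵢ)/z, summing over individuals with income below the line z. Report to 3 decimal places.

Below the line: ₹30,000, ₹90,000, ₹180,000, ₹200,000 (q = 4 of N = 10).
Shortfall ratios: (250000−30000)/250000 = 0.8800; (250000−90000)/250000 = 0.6400; (250000−180000)/250000 = 0.2800; (250000−200000)/250000 = 0.2000.
Sum of shortfalls = 2.000000; P₁ averages over all N: 2.000000 / 10 = 0.200.

0.200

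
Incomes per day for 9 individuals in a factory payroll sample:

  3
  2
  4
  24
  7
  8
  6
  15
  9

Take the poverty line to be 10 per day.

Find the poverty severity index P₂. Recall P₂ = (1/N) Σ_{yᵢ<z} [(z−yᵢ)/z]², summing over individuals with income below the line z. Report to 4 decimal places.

Below z: 2, 3, 4, 6, 7, 8, 9 (q = 7 of N = 9).
Gap ratios (z−y)/z: (10−2)/10 = 0.8000; (10−3)/10 = 0.7000; (10−4)/10 = 0.6000; (10−6)/10 = 0.4000; (10−7)/10 = 0.3000; (10−8)/10 = 0.2000; (10−9)/10 = 0.1000.
Squared: 0.6400; 0.4900; 0.3600; 0.1600; 0.0900; 0.0400; 0.0100.
Sum = 1.790000; P₂ = 1.790000 / 9 = 0.1989.

0.1989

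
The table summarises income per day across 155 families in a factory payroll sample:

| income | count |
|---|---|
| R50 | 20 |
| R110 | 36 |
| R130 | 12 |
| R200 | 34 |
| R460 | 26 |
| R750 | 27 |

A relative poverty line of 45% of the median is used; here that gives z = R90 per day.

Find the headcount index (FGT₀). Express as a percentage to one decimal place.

20 of the 155 families have income below R90.
H = 20/155 = 12.9%.

12.9%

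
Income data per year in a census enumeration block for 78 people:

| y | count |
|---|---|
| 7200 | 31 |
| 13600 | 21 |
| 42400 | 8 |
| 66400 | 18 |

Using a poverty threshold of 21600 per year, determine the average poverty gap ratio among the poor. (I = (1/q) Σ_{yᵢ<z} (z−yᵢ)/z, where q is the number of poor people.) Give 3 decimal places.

0.547

Below z: 31×7200, 21×13600 (q = 52 of N = 78).
Shortfall ratios (z−y)/z: 0.6667 (×31), 0.3704 (×21); sum = 28.444444.
The income-gap ratio divides by q (the poor only): 28.444444 / 52 = 0.547.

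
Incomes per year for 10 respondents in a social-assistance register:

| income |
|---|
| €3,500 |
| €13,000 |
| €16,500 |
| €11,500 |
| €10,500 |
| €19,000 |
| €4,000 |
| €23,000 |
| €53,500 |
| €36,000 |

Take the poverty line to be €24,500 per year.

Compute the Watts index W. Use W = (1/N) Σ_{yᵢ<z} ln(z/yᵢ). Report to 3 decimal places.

0.671

Incomes under z: €3,500, €4,000, €10,500, €11,500, €13,000, €16,500, €19,000, €23,000 (q = 8 of N = 10).
Log gaps: ln(24500/3500) = 1.9459; ln(24500/4000) = 1.8124; ln(24500/10500) = 0.8473; ln(24500/11500) = 0.7563; ln(24500/13000) = 0.6337; ln(24500/16500) = 0.3953; ln(24500/19000) = 0.2542; ln(24500/23000) = 0.0632.
W = 6.708362 / 10 = 0.671.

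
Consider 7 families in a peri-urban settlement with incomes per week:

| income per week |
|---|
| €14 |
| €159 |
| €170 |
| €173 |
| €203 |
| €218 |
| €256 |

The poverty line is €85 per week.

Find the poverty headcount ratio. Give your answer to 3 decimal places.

1 of the 7 families have income below €85.
H = 1/7 = 0.143.

0.143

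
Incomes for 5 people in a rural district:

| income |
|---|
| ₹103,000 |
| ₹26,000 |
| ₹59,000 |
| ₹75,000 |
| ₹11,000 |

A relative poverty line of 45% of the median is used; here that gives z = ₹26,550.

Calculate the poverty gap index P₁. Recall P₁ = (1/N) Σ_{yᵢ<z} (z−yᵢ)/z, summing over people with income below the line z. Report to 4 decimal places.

0.1213

Below the line: ₹11,000, ₹26,000 (q = 2 of N = 5).
Normalized shortfalls: (26550−11000)/26550 = 0.5857; (26550−26000)/26550 = 0.0207.
Sum of shortfalls = 0.606403; P₁ averages over all N: 0.606403 / 5 = 0.1213.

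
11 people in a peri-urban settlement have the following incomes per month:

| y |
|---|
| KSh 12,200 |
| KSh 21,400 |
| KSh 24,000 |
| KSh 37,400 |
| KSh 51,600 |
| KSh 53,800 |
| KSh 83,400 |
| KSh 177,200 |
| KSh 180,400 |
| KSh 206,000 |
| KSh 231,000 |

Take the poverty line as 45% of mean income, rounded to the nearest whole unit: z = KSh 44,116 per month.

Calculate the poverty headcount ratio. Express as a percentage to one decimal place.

4 of the 11 people have income below KSh 44,116.
H = 4/11 = 36.4%.

36.4%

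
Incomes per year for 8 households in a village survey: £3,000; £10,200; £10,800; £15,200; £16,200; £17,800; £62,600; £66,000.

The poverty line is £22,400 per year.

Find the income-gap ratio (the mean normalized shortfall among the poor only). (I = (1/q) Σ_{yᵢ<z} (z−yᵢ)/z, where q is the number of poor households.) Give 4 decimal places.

0.4554

Poor units: £3,000, £10,200, £10,800, £15,200, £16,200, £17,800 (q = 6 of N = 8).
Relative gaps: 0.8661, 0.5446, 0.5179, 0.3214, 0.2768, 0.2054; sum = 2.732143.
The income-gap ratio divides by q (the poor only): 2.732143 / 6 = 0.4554.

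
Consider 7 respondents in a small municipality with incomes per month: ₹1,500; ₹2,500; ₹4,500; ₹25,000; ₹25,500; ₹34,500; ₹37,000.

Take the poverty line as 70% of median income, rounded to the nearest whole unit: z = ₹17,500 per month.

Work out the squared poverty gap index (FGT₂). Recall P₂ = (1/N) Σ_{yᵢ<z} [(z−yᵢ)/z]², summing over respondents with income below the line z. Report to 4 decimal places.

0.3032

Below z: ₹1,500, ₹2,500, ₹4,500 (q = 3 of N = 7).
Relative gaps: (17500−1500)/17500 = 0.9143; (17500−2500)/17500 = 0.8571; (17500−4500)/17500 = 0.7429.
Squared: 0.8359; 0.7347; 0.5518.
Sum = 2.122449; P₂ = 2.122449 / 7 = 0.3032.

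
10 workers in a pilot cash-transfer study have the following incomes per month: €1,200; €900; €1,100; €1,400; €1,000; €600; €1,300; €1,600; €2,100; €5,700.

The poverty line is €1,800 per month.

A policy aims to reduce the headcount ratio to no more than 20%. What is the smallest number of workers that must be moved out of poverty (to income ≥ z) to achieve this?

6

Currently q = 8 of N = 10 are below the line (H = 0.800).
A headcount ratio of at most 20% allows at most ⌊0.20 × 10⌋ = 2 poor workers.
So at least 8 − 2 = 6 must be lifted.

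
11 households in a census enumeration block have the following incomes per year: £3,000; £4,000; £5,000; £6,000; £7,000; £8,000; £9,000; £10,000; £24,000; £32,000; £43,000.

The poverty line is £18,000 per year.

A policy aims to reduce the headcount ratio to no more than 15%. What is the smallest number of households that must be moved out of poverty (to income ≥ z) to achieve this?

7

8 of the 11 households are poor, so H = 8/11 = 0.727.
A headcount ratio of at most 15% allows at most ⌊0.15 × 11⌋ = 1 poor households.
So at least 8 − 1 = 7 must be lifted.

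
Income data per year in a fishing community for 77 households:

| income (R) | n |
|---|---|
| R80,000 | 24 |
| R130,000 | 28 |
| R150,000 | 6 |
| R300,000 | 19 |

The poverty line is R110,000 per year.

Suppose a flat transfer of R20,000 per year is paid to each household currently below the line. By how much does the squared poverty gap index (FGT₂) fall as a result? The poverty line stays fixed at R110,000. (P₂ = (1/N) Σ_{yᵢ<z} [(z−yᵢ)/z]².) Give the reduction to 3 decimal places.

0.021

Before: below the line — 24×R80,000; squared poverty gap index (FGT₂) = 0.02318.
After the R20,000 transfer: below the line — 24×R100,000; squared poverty gap index (FGT₂) = 0.00258.
Reduction = 0.02318 − 0.00258 = 0.021.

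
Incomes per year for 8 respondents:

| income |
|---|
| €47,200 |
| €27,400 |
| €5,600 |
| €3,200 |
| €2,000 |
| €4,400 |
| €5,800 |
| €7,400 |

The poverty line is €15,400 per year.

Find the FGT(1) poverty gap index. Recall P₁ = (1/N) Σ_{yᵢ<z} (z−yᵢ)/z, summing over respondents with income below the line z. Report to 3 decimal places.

0.519

Poor units: €2,000, €3,200, €4,400, €5,600, €5,800, €7,400 (q = 6 of N = 8).
Normalized shortfalls: (15400−2000)/15400 = 0.8701; (15400−3200)/15400 = 0.7922; (15400−4400)/15400 = 0.7143; (15400−5600)/15400 = 0.6364; (15400−5800)/15400 = 0.6234; (15400−7400)/15400 = 0.5195.
Σ = 4.155844. Dividing by the full population N = 8 gives P₁ = 0.519.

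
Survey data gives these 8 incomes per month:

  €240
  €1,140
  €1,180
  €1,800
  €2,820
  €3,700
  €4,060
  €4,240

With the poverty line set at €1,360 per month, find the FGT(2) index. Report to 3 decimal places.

Below the line: €240, €1,140, €1,180 (q = 3 of N = 8).
Relative gaps: (1360−240)/1360 = 0.8235; (1360−1140)/1360 = 0.1618; (1360−1180)/1360 = 0.1324.
Squared: 0.6782; 0.0262; 0.0175.
Sum = 0.721886; P₂ = 0.721886 / 8 = 0.090.

0.090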